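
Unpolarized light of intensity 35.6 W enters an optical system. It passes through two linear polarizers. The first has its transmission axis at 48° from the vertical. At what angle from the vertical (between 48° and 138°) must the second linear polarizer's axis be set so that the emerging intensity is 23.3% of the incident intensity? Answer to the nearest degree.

θ ≈ 95°

Unpolarized light through the first polarizer → I₁ = ½ I₀, now polarized at 48°.
Need I₂/I₀ = 0.233, so cos²(θ − 48°) = 0.233 / 0.5 = 0.466.
θ − 48° = arccos(√0.466) = 46.9°, giving θ ≈ 48 + 46.9 = 94.9°.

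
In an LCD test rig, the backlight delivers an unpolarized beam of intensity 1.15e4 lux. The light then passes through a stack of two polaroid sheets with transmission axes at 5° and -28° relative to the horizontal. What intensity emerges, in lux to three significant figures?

Unpolarized light through the first polarizer → I₁ = 1.15e4 lux/2 = 5750 lux, polarized at 5°.
I₂ = I₁ · cos²(33°) = 5750 · 0.7034 = 4044 lux.

I ≈ 4040 lux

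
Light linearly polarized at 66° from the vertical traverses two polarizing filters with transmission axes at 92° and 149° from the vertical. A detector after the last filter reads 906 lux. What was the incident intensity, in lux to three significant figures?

I₁ = I₀ cos²(92° − 66°) = I₀ cos²(26°) = 0.8078 I₀.
I₂ = I₁ cos²(149° − 92°) = 0.8078 I₀ · cos²(57°) = 0.2396 I₀.
So 906 lux = 0.2396 I₀, giving I₀ = 906/0.2396 = 3781 lux.

I₀ ≈ 3780 lux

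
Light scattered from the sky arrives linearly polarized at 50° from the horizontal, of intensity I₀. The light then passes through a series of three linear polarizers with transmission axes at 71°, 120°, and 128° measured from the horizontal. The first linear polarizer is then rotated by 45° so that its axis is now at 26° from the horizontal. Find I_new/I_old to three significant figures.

I_new/I_old ≈ 0.0108

Before rotation:
By Malus's law, I₁ = I₀ cos²(71° − 50°) = I₀ cos²(21°) = 0.8716 I₀.
I₂ = I₁ cos²(120° − 71°) = 0.8716 I₀ · cos²(49°) = 0.3751 I₀.
I₃ = I₂ cos²(128° − 120°) = 0.3751 I₀ · cos²(8°) = 0.3679 I₀.
After rotation:
I₁ = I₀ cos²(26° − 50°) = I₀ cos²(24°) = 0.8346 I₀.
Angle between axes 1 and 2: 86°. I₂ = 0.8346 I₀ · cos²(86°) = 0.004061 I₀.
I₃ = I₂ cos²(128° − 120°) = 0.004061 I₀ · cos²(8°) = 0.003982 I₀.
Ratio = 0.003982 / 0.3679 = 0.01083.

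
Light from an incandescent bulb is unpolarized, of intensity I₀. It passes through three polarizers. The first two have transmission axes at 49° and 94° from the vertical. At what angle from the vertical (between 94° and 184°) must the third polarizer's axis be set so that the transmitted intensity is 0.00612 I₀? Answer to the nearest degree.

Unpolarized light through the first polarizer → I₁ = ½ I₀, now polarized at 49°.
I₂ = I₁ cos²(94° − 49°) = 0.5 I₀ · cos²(45°) = 0.25 I₀.
Need I₃/I₀ = 0.00612, so cos²(θ − 94°) = 0.00612 / 0.25 = 0.02448.
θ − 94° = arccos(√0.02448) = 81.0°, giving θ ≈ 94 + 81.0 = 175.0°.

θ ≈ 175°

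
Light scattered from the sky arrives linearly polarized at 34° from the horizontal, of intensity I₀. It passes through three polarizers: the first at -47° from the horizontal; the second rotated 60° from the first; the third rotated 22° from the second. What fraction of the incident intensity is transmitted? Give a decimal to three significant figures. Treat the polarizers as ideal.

By Malus's law, I₁ = I₀ cos²(-47° − 34°) = I₀ cos²(81°) = 0.02447 I₀.
I₂ = I₁ cos²(60°) = 0.02447 · 0.25 I₀ = 0.006118 I₀.
I₃ = I₂ cos²(22°) = 0.006118 · 0.8597 I₀ = 0.005259 I₀.
Transmitted fraction = 0.005259.

≈ 0.00526 I₀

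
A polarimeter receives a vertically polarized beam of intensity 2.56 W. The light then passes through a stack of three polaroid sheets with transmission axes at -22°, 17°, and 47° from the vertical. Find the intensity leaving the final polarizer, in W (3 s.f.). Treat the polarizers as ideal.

By Malus's law, I₁ = 2.56 W · cos²(22°) = 2.201 W.
I₂ = I₁ · cos²(39°) = 2.201 · 0.604 = 1.329 W.
I₃ = I₂ · cos²(30°) = 1.329 · 0.75 = 0.9969 W.

I ≈ 0.997 W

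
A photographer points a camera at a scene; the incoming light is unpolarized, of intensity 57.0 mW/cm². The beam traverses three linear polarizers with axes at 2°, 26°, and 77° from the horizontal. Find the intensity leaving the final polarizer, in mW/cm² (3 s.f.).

Unpolarized light through the first polarizer → I₁ = 57.0 mW/cm²/2 = 28.5 mW/cm², polarized at 2°.
I₂ = I₁ · cos²(24°) = 28.5 · 0.8346 = 23.79 mW/cm².
I₃ = I₂ · cos²(51°) = 23.79 · 0.396 = 9.42 mW/cm².

I ≈ 9.42 mW/cm²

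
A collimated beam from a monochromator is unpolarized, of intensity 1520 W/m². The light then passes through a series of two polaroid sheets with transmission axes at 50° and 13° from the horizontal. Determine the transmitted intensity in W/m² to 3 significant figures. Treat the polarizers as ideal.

I ≈ 485 W/m²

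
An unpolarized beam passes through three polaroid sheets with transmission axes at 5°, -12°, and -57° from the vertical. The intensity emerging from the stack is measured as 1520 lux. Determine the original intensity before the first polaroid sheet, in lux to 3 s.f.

I₀ ≈ 6650 lux

Unpolarized light through the first polarizer → I₁ = ½ I₀, now polarized at 5°.
I₂ = I₁ cos²(-12° − 5°) = 0.5 I₀ · cos²(17°) = 0.4573 I₀.
I₃ = I₂ cos²(-57° + 12°) = 0.4573 I₀ · cos²(45°) = 0.2286 I₀.
So 1520 lux = 0.2286 I₀, giving I₀ = 1520/0.2286 = 6648 lux.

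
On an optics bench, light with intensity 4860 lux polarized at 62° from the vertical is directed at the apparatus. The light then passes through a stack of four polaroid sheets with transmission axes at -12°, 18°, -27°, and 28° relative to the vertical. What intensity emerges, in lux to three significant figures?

I ≈ 45.6 lux

I₁ = 4860 lux · cos²(74°) = 369.2 lux.
I₂ = I₁ · cos²(30°) = 369.2 · 0.75 = 276.9 lux.
I₃ = I₂ · cos²(45°) = 276.9 · 0.5 = 138.5 lux.
I₄ = I₃ · cos²(55°) = 138.5 · 0.329 = 45.55 lux.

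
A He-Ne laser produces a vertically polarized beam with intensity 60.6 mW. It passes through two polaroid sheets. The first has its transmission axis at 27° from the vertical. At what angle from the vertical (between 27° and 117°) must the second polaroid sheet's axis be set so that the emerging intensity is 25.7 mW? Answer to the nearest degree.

By Malus's law, I₁ = I₀ cos²(27° − 0°) = I₀ cos²(27°) = 0.7939 I₀.
Target fraction: 25.7 / 60.6 mW = 0.4241 of I₀.
Need I₂/I₀ = 0.4241, so cos²(θ − 27°) = 0.4241 / 0.7939 = 0.5342.
θ − 27° = arccos(√0.5342) = 43.0°, giving θ ≈ 27 + 43.0 = 70.0°.

θ ≈ 70°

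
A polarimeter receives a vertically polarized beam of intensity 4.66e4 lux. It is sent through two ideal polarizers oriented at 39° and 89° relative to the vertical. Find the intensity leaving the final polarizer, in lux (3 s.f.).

I ≈ 1.16e4 lux

I₁ = 4.66e4 lux · cos²(39°) = 2.814e+04 lux.
I₂ = I₁ · cos²(50°) = 2.814e+04 · 0.4132 = 1.163e+04 lux.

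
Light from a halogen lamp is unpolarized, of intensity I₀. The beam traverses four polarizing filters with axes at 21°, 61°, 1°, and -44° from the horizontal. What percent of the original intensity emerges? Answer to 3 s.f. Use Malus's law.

Unpolarized light through the first polarizer → I₁ = ½ I₀, now polarized at 21°.
I₂ = I₁ cos²(61° − 21°) = 0.5 I₀ · cos²(40°) = 0.2934 I₀.
I₃ = I₂ cos²(1° − 61°) = 0.2934 I₀ · cos²(60°) = 0.07335 I₀.
I₄ = I₃ cos²(-44° − 1°) = 0.07335 I₀ · cos²(45°) = 0.03668 I₀.
That is 3.668% of the incident intensity.

≈ 3.67%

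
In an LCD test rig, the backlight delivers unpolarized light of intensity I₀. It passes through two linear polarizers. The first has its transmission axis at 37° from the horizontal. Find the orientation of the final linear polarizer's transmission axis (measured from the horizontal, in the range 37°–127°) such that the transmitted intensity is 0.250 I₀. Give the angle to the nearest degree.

θ ≈ 82°

Unpolarized light through the first polarizer → I₁ = ½ I₀, now polarized at 37°.
Need I₂/I₀ = 0.25, so cos²(θ − 37°) = 0.25 / 0.5 = 0.5.
θ − 37° = arccos(√0.5) = 45.0°, giving θ ≈ 37 + 45.0 = 82.0°.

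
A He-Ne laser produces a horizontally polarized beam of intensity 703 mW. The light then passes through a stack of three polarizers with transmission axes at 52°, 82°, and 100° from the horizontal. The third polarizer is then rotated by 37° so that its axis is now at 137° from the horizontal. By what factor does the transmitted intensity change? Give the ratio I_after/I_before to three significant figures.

Before rotation:
By Malus's law, I₁ = I₀ cos²(52° − 0°) = I₀ cos²(52°) = 0.379 I₀.
I₂ = I₁ cos²(82° − 52°) = 0.379 I₀ · cos²(30°) = 0.2843 I₀.
I₃ = I₂ cos²(100° − 82°) = 0.2843 I₀ · cos²(18°) = 0.2571 I₀.
After rotation:
I₁ = I₀ cos²(52° − 0°) = I₀ cos²(52°) = 0.379 I₀.
I₂ = I₁ cos²(82° − 52°) = 0.379 I₀ · cos²(30°) = 0.2843 I₀.
I₃ = I₂ cos²(137° − 82°) = 0.2843 I₀ · cos²(55°) = 0.09353 I₀.
Ratio = 0.09353 / 0.2571 = 0.3637.

I_new/I_old ≈ 0.364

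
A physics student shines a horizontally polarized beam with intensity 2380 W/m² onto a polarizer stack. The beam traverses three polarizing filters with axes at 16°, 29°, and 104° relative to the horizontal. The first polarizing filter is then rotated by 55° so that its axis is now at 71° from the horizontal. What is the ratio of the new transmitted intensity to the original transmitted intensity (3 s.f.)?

Before rotation:
I₁ = I₀ cos²(16° − 0°) = I₀ cos²(16°) = 0.924 I₀.
I₂ = I₁ cos²(29° − 16°) = 0.924 I₀ · cos²(13°) = 0.8773 I₀.
I₃ = I₂ cos²(104° − 29°) = 0.8773 I₀ · cos²(75°) = 0.05877 I₀.
After rotation:
I₁ = I₀ cos²(71° − 0°) = I₀ cos²(71°) = 0.106 I₀.
I₂ = I₁ cos²(29° − 71°) = 0.106 I₀ · cos²(42°) = 0.05854 I₀.
I₃ = I₂ cos²(104° − 29°) = 0.05854 I₀ · cos²(75°) = 0.003921 I₀.
Ratio = 0.003921 / 0.05877 = 0.06673.

I_new/I_old ≈ 0.0667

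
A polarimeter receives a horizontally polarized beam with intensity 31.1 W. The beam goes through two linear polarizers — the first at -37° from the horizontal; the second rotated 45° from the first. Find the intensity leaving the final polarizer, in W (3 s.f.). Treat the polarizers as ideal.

I₁ = 31.1 W · cos²(37°) = 19.84 W.
I₂ = I₁ · cos²(45°) = 19.84 · 0.5 = 9.918 W.

I ≈ 9.92 W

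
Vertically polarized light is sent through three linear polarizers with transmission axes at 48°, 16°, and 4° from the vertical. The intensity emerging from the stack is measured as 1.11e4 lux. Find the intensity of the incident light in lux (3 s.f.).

I₀ ≈ 3.60e4 lux

I₁ = I₀ cos²(48° − 0°) = I₀ cos²(48°) = 0.4477 I₀.
I₂ = I₁ cos²(16° − 48°) = 0.4477 I₀ · cos²(32°) = 0.322 I₀.
I₃ = I₂ cos²(4° − 16°) = 0.322 I₀ · cos²(12°) = 0.3081 I₀.
So 1.11e4 lux = 0.3081 I₀, giving I₀ = 1.11e4/0.3081 = 3.603e+04 lux.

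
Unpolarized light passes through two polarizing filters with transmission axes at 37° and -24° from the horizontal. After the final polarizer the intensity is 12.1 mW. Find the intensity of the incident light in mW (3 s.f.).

Unpolarized light through the first polarizer → I₁ = ½ I₀, now polarized at 37°.
I₂ = I₁ cos²(-24° − 37°) = 0.5 I₀ · cos²(61°) = 0.1175 I₀.
So 12.1 mW = 0.1175 I₀, giving I₀ = 12.1/0.1175 = 103 mW.

I₀ ≈ 103 mW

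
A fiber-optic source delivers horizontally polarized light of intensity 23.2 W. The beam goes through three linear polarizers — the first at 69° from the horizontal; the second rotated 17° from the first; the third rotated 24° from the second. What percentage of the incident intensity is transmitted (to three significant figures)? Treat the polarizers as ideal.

≈ 9.80%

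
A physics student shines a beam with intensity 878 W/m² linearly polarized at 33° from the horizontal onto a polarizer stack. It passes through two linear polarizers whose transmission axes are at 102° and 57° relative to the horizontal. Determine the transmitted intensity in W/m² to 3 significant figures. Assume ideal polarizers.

I₁ = 878 W/m² · cos²(69°) = 112.8 W/m².
I₂ = I₁ · cos²(45°) = 112.8 · 0.5 = 56.38 W/m².

I ≈ 56.4 W/m²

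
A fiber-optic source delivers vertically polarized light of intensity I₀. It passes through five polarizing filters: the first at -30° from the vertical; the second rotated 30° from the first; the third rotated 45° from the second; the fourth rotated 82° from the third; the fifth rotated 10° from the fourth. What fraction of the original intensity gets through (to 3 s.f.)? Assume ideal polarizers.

≈ 0.00528 I₀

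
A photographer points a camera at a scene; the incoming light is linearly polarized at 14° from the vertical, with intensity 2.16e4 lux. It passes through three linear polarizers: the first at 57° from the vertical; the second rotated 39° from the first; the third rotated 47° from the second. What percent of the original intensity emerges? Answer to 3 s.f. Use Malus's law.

≈ 15.0%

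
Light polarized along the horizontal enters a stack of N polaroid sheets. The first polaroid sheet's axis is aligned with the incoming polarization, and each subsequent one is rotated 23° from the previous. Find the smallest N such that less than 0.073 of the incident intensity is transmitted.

N = 17

First polarizer is aligned with the polarization: full transmission.
Each further stage multiplies by cos²(23°) = 0.8473.
After N polarizers: T = 0.8473^(N−1). Require T < 0.073 ⇒ N−1 > ln(0.073)/ln(0.8473) = 15.80, so N−1 ≥ 16 and N = 17.
Check: N=17 gives T = 0.0706 < 0.073; N=16 gives T = 0.08333.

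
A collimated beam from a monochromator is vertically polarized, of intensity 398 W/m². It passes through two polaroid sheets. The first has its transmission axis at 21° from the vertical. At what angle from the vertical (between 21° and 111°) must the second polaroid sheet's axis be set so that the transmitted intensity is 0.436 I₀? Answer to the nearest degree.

θ ≈ 66°

I₁ = I₀ cos²(21° − 0°) = I₀ cos²(21°) = 0.8716 I₀.
Need I₂/I₀ = 0.436, so cos²(θ − 21°) = 0.436 / 0.8716 = 0.5002.
θ − 21° = arccos(√0.5002) = 45.0°, giving θ ≈ 21 + 45.0 = 66.0°.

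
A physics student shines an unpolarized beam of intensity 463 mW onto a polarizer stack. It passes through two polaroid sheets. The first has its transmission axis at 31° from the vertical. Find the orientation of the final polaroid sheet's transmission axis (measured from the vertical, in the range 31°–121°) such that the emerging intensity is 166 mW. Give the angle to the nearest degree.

θ ≈ 63°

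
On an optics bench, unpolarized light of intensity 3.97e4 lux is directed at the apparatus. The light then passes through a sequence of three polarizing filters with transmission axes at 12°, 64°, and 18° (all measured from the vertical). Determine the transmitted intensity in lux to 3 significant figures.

Unpolarized light through the first polarizer → I₁ = 3.97e4 lux/2 = 1.985e+04 lux, polarized at 12°.
I₂ = I₁ · cos²(52°) = 1.985e+04 · 0.379 = 7524 lux.
I₃ = I₂ · cos²(46°) = 7524 · 0.4826 = 3631 lux.

I ≈ 3630 lux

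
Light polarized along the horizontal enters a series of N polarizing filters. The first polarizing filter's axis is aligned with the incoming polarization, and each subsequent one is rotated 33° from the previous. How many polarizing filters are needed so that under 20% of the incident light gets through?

First polarizer is aligned with the polarization: full transmission.
Each further stage multiplies by cos²(33°) = 0.7034.
After N polarizers: T = 0.7034^(N−1). Require T < 0.20 ⇒ N−1 > ln(0.20)/ln(0.7034) = 4.57, so N−1 ≥ 5 and N = 6.
Check: N=6 gives T = 0.1722 < 0.20; N=5 gives T = 0.2448.

N = 6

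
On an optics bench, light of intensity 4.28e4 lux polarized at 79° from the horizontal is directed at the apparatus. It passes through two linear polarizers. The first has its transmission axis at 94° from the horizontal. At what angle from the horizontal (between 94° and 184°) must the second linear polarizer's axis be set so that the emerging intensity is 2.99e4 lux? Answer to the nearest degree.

I₁ = I₀ cos²(94° − 79°) = I₀ cos²(15°) = 0.933 I₀.
Target fraction: 2.99e4 / 4.28e4 lux = 0.6986 of I₀.
Need I₂/I₀ = 0.6986, so cos²(θ − 94°) = 0.6986 / 0.933 = 0.7488.
θ − 94° = arccos(√0.7488) = 30.1°, giving θ ≈ 94 + 30.1 = 124.1°.

θ ≈ 124°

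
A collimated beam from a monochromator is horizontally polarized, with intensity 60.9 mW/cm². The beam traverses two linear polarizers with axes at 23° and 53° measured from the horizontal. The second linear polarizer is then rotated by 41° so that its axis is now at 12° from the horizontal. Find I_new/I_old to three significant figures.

Before rotation:
By Malus's law, I₁ = I₀ cos²(23° − 0°) = I₀ cos²(23°) = 0.8473 I₀.
I₂ = I₁ cos²(53° − 23°) = 0.8473 I₀ · cos²(30°) = 0.6355 I₀.
After rotation:
I₁ = I₀ cos²(23° − 0°) = I₀ cos²(23°) = 0.8473 I₀.
I₂ = I₁ cos²(12° − 23°) = 0.8473 I₀ · cos²(11°) = 0.8165 I₀.
Ratio = 0.8165 / 0.6355 = 1.285.

I_new/I_old ≈ 1.28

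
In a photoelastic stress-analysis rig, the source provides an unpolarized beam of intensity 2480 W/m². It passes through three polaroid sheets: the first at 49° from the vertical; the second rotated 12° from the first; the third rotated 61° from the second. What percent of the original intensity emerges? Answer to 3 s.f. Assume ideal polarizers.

≈ 11.2%

Unpolarized light through the first polarizer → I₁ = 2480 W/m²/2 = 1240 W/m², polarized at 49°.
I₂ = I₁ · cos²(12°) = 1240 · 0.9568 = 1186 W/m².
I₃ = I₂ · cos²(61°) = 1186 · 0.235 = 278.9 W/m².
That is 11.24% of the incident intensity.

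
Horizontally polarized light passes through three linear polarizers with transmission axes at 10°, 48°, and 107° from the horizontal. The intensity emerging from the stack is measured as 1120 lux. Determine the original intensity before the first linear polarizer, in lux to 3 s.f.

By Malus's law, I₁ = I₀ cos²(10° − 0°) = I₀ cos²(10°) = 0.9698 I₀.
I₂ = I₁ cos²(48° − 10°) = 0.9698 I₀ · cos²(38°) = 0.6022 I₀.
I₃ = I₂ cos²(107° − 48°) = 0.6022 I₀ · cos²(59°) = 0.1598 I₀.
So 1120 lux = 0.1598 I₀, giving I₀ = 1120/0.1598 = 7011 lux.

I₀ ≈ 7010 lux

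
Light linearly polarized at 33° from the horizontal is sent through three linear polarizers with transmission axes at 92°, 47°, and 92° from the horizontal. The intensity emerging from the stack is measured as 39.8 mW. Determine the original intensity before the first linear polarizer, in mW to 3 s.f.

I₀ ≈ 600 mW

I₁ = I₀ cos²(92° − 33°) = I₀ cos²(59°) = 0.2653 I₀.
I₂ = I₁ cos²(47° − 92°) = 0.2653 I₀ · cos²(45°) = 0.1326 I₀.
I₃ = I₂ cos²(92° − 47°) = 0.1326 I₀ · cos²(45°) = 0.06632 I₀.
So 39.8 mW = 0.06632 I₀, giving I₀ = 39.8/0.06632 = 600.2 mW.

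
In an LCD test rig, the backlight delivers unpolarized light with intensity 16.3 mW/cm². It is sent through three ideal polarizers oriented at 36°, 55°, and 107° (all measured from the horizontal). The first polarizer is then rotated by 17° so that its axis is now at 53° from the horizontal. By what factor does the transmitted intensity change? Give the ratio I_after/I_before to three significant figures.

I_new/I_old ≈ 1.12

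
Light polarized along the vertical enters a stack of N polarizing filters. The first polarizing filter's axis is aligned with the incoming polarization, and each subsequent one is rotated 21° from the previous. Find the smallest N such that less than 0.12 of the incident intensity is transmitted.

N = 17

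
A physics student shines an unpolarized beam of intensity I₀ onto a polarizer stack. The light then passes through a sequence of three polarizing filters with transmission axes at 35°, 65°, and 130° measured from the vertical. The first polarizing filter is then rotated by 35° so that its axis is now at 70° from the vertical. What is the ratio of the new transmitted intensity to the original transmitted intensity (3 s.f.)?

Before rotation:
Unpolarized light through the first polarizer → I₁ = ½ I₀, now polarized at 35°.
I₂ = I₁ cos²(65° − 35°) = 0.5 I₀ · cos²(30°) = 0.375 I₀.
I₃ = I₂ cos²(130° − 65°) = 0.375 I₀ · cos²(65°) = 0.06698 I₀.
After rotation:
Unpolarized light through the first polarizer → I₁ = ½ I₀, now polarized at 70°.
I₂ = I₁ cos²(65° − 70°) = 0.5 I₀ · cos²(5°) = 0.4962 I₀.
I₃ = I₂ cos²(130° − 65°) = 0.4962 I₀ · cos²(65°) = 0.08862 I₀.
Ratio = 0.08862 / 0.06698 = 1.323.

I_new/I_old ≈ 1.32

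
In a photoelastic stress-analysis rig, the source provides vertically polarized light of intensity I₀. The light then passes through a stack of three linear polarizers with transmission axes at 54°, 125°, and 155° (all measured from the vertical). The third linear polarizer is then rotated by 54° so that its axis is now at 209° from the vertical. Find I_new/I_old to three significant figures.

I_new/I_old ≈ 0.0146

Before rotation:
By Malus's law, I₁ = I₀ cos²(54° − 0°) = I₀ cos²(54°) = 0.3455 I₀.
I₂ = I₁ cos²(125° − 54°) = 0.3455 I₀ · cos²(71°) = 0.03662 I₀.
I₃ = I₂ cos²(155° − 125°) = 0.03662 I₀ · cos²(30°) = 0.02747 I₀.
After rotation:
I₁ = I₀ cos²(54° − 0°) = I₀ cos²(54°) = 0.3455 I₀.
I₂ = I₁ cos²(125° − 54°) = 0.3455 I₀ · cos²(71°) = 0.03662 I₀.
I₃ = I₂ cos²(209° − 125°) = 0.03662 I₀ · cos²(84°) = 0.0004001 I₀.
Ratio = 0.0004001 / 0.02747 = 0.01457.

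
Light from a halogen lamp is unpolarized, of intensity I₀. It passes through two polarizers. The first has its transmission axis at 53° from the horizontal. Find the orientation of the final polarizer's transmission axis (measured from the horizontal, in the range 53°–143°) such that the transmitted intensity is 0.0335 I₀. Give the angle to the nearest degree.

θ ≈ 128°

Unpolarized light through the first polarizer → I₁ = ½ I₀, now polarized at 53°.
Need I₂/I₀ = 0.0335, so cos²(θ − 53°) = 0.0335 / 0.5 = 0.067.
θ − 53° = arccos(√0.067) = 75.0°, giving θ ≈ 53 + 75.0 = 128.0°.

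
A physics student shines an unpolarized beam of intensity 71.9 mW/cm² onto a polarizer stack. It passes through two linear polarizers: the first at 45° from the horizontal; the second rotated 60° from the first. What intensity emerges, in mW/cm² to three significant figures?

Unpolarized light through the first polarizer → I₁ = 71.9 mW/cm²/2 = 35.95 mW/cm², polarized at 45°.
I₂ = I₁ · cos²(60°) = 35.95 · 0.25 = 8.988 mW/cm².

I ≈ 8.99 mW/cm²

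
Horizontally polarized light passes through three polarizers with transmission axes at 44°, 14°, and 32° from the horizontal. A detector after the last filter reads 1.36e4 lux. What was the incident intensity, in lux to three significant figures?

I₀ ≈ 3.87e4 lux

I₁ = I₀ cos²(44° − 0°) = I₀ cos²(44°) = 0.5174 I₀.
I₂ = I₁ cos²(14° − 44°) = 0.5174 I₀ · cos²(30°) = 0.3881 I₀.
I₃ = I₂ cos²(32° − 14°) = 0.3881 I₀ · cos²(18°) = 0.351 I₀.
So 1.36e4 lux = 0.351 I₀, giving I₀ = 1.36e4/0.351 = 3.874e+04 lux.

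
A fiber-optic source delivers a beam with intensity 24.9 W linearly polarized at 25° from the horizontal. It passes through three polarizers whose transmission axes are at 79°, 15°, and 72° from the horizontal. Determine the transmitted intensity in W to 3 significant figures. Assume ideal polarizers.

I₁ = 24.9 W · cos²(54°) = 8.603 W.
I₂ = I₁ · cos²(64°) = 8.603 · 0.1922 = 1.653 W.
I₃ = I₂ · cos²(57°) = 1.653 · 0.2966 = 0.4904 W.

I ≈ 0.490 W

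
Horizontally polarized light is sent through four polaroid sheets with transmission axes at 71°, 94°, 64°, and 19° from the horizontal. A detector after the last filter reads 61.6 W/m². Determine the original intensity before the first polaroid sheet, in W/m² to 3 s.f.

I₁ = I₀ cos²(71° − 0°) = I₀ cos²(71°) = 0.106 I₀.
I₂ = I₁ cos²(94° − 71°) = 0.106 I₀ · cos²(23°) = 0.08981 I₀.
I₃ = I₂ cos²(64° − 94°) = 0.08981 I₀ · cos²(30°) = 0.06736 I₀.
I₄ = I₃ cos²(19° − 64°) = 0.06736 I₀ · cos²(45°) = 0.03368 I₀.
So 61.6 W/m² = 0.03368 I₀, giving I₀ = 61.6/0.03368 = 1829 W/m².

I₀ ≈ 1830 W/m²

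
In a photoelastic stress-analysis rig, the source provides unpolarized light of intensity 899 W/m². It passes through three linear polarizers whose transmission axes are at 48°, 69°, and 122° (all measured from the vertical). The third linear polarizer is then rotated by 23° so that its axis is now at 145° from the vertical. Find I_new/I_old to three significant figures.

I_new/I_old ≈ 0.162

Before rotation:
Unpolarized light through the first polarizer → I₁ = ½ I₀, now polarized at 48°.
I₂ = I₁ cos²(69° − 48°) = 0.5 I₀ · cos²(21°) = 0.4358 I₀.
I₃ = I₂ cos²(122° − 69°) = 0.4358 I₀ · cos²(53°) = 0.1578 I₀.
After rotation:
Unpolarized light through the first polarizer → I₁ = ½ I₀, now polarized at 48°.
I₂ = I₁ cos²(69° − 48°) = 0.5 I₀ · cos²(21°) = 0.4358 I₀.
I₃ = I₂ cos²(145° − 69°) = 0.4358 I₀ · cos²(76°) = 0.0255 I₀.
Ratio = 0.0255 / 0.1578 = 0.1616.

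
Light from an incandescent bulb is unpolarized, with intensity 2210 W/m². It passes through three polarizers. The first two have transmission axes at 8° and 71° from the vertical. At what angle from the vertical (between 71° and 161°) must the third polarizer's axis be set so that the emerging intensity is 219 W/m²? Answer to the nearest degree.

θ ≈ 82°

Unpolarized light through the first polarizer → I₁ = ½ I₀, now polarized at 8°.
I₂ = I₁ cos²(71° − 8°) = 0.5 I₀ · cos²(63°) = 0.1031 I₀.
Target fraction: 219 / 2210 W/m² = 0.0991 of I₀.
Need I₃/I₀ = 0.0991, so cos²(θ − 71°) = 0.0991 / 0.1031 = 0.9616.
θ − 71° = arccos(√0.9616) = 11.3°, giving θ ≈ 71 + 11.3 = 82.3°.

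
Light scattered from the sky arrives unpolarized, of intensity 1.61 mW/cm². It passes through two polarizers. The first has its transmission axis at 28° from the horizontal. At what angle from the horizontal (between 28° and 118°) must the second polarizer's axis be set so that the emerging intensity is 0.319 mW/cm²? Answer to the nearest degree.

θ ≈ 79°

Unpolarized light through the first polarizer → I₁ = ½ I₀, now polarized at 28°.
Target fraction: 0.319 / 1.61 mW/cm² = 0.1981 of I₀.
Need I₂/I₀ = 0.1981, so cos²(θ − 28°) = 0.1981 / 0.5 = 0.3963.
θ − 28° = arccos(√0.3963) = 51.0°, giving θ ≈ 28 + 51.0 = 79.0°.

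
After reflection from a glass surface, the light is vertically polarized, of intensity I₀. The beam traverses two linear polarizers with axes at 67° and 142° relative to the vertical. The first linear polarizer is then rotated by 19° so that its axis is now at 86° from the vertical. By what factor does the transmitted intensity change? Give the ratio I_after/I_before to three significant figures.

Before rotation:
By Malus's law, I₁ = I₀ cos²(67° − 0°) = I₀ cos²(67°) = 0.1527 I₀.
I₂ = I₁ cos²(142° − 67°) = 0.1527 I₀ · cos²(75°) = 0.01023 I₀.
After rotation:
I₁ = I₀ cos²(86° − 0°) = I₀ cos²(86°) = 0.004866 I₀.
I₂ = I₁ cos²(142° − 86°) = 0.004866 I₀ · cos²(56°) = 0.001522 I₀.
Ratio = 0.001522 / 0.01023 = 0.1488.

I_new/I_old ≈ 0.149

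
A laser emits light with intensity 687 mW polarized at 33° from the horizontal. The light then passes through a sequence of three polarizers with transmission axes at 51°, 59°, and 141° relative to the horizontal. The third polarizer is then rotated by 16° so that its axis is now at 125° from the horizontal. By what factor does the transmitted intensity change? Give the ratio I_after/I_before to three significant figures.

I_new/I_old ≈ 8.54

Before rotation:
I₁ = I₀ cos²(51° − 33°) = I₀ cos²(18°) = 0.9045 I₀.
I₂ = I₁ cos²(59° − 51°) = 0.9045 I₀ · cos²(8°) = 0.887 I₀.
I₃ = I₂ cos²(141° − 59°) = 0.887 I₀ · cos²(82°) = 0.01718 I₀.
After rotation:
I₁ = I₀ cos²(51° − 33°) = I₀ cos²(18°) = 0.9045 I₀.
I₂ = I₁ cos²(59° − 51°) = 0.9045 I₀ · cos²(8°) = 0.887 I₀.
I₃ = I₂ cos²(125° − 59°) = 0.887 I₀ · cos²(66°) = 0.1467 I₀.
Ratio = 0.1467 / 0.01718 = 8.541.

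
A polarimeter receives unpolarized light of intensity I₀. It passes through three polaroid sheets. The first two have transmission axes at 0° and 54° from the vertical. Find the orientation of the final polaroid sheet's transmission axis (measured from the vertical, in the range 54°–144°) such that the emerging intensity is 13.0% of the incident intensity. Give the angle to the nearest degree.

Unpolarized light through the first polarizer → I₁ = ½ I₀, now polarized at 0°.
I₂ = I₁ cos²(54° − 0°) = 0.5 I₀ · cos²(54°) = 0.1727 I₀.
Need I₃/I₀ = 0.13, so cos²(θ − 54°) = 0.13 / 0.1727 = 0.7526.
θ − 54° = arccos(√0.7526) = 29.8°, giving θ ≈ 54 + 29.8 = 83.8°.

θ ≈ 84°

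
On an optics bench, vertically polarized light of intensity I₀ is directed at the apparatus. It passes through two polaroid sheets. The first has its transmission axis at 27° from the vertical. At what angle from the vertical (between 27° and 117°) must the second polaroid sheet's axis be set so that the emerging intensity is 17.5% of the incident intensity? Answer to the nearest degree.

By Malus's law, I₁ = I₀ cos²(27° − 0°) = I₀ cos²(27°) = 0.7939 I₀.
Need I₂/I₀ = 0.175, so cos²(θ − 27°) = 0.175 / 0.7939 = 0.2204.
θ − 27° = arccos(√0.2204) = 62.0°, giving θ ≈ 27 + 62.0 = 89.0°.

θ ≈ 89°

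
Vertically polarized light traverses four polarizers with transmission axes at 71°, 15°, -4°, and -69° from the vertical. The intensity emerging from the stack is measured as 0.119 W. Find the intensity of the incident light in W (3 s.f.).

By Malus's law, I₁ = I₀ cos²(71° − 0°) = I₀ cos²(71°) = 0.106 I₀.
I₂ = I₁ cos²(15° − 71°) = 0.106 I₀ · cos²(56°) = 0.03314 I₀.
I₃ = I₂ cos²(-4° − 15°) = 0.03314 I₀ · cos²(19°) = 0.02963 I₀.
I₄ = I₃ cos²(-69° + 4°) = 0.02963 I₀ · cos²(65°) = 0.005292 I₀.
So 0.119 W = 0.005292 I₀, giving I₀ = 0.119/0.005292 = 22.49 W.

I₀ ≈ 22.5 W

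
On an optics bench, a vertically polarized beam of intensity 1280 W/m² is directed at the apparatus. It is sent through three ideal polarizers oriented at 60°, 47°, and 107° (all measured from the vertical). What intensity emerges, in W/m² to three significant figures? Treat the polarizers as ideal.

I ≈ 76.0 W/m²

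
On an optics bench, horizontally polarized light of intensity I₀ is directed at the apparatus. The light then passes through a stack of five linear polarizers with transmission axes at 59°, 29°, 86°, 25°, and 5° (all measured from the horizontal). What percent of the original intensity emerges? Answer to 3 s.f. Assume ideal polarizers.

≈ 1.22%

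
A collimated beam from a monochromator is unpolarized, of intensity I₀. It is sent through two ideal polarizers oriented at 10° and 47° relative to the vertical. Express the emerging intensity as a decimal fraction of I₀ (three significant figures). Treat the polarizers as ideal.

≈ 0.319 I₀

Unpolarized light through the first polarizer → I₁ = ½ I₀, now polarized at 10°.
I₂ = I₁ cos²(47° − 10°) = 0.5 I₀ · cos²(37°) = 0.3189 I₀.
Transmitted fraction = 0.3189.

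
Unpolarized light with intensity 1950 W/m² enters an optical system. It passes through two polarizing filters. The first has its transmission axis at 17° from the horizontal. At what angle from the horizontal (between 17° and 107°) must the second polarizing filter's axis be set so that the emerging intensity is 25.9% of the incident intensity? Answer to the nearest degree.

Unpolarized light through the first polarizer → I₁ = ½ I₀, now polarized at 17°.
Need I₂/I₀ = 0.259, so cos²(θ − 17°) = 0.259 / 0.5 = 0.518.
θ − 17° = arccos(√0.518) = 44.0°, giving θ ≈ 17 + 44.0 = 61.0°.

θ ≈ 61°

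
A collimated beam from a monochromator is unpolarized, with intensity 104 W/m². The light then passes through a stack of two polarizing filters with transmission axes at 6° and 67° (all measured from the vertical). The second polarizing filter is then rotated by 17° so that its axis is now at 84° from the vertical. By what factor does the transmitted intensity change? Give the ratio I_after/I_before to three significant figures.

Before rotation:
Unpolarized light through the first polarizer → I₁ = ½ I₀, now polarized at 6°.
I₂ = I₁ cos²(67° − 6°) = 0.5 I₀ · cos²(61°) = 0.1175 I₀.
After rotation:
Unpolarized light through the first polarizer → I₁ = ½ I₀, now polarized at 6°.
I₂ = I₁ cos²(84° − 6°) = 0.5 I₀ · cos²(78°) = 0.02161 I₀.
Ratio = 0.02161 / 0.1175 = 0.1839.

I_new/I_old ≈ 0.184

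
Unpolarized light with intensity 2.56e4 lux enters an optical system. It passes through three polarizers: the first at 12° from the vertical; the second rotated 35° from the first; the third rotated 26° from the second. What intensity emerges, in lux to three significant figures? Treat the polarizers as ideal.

Unpolarized light through the first polarizer → I₁ = 2.56e4 lux/2 = 1.28e+04 lux, polarized at 12°.
I₂ = I₁ · cos²(35°) = 1.28e+04 · 0.671 = 8589 lux.
I₃ = I₂ · cos²(26°) = 8589 · 0.8078 = 6938 lux.

I ≈ 6940 lux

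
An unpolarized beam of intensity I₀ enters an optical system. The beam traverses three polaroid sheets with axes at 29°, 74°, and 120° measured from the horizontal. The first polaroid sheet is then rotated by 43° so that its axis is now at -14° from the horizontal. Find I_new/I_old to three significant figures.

Before rotation:
Unpolarized light through the first polarizer → I₁ = ½ I₀, now polarized at 29°.
I₂ = I₁ cos²(74° − 29°) = 0.5 I₀ · cos²(45°) = 0.25 I₀.
I₃ = I₂ cos²(120° − 74°) = 0.25 I₀ · cos²(46°) = 0.1206 I₀.
After rotation:
Unpolarized light through the first polarizer → I₁ = ½ I₀, now polarized at -14°.
I₂ = I₁ cos²(74° + 14°) = 0.5 I₀ · cos²(88°) = 0.000609 I₀.
I₃ = I₂ cos²(120° − 74°) = 0.000609 I₀ · cos²(46°) = 0.0002939 I₀.
Ratio = 0.0002939 / 0.1206 = 0.002436.

I_new/I_old ≈ 0.00244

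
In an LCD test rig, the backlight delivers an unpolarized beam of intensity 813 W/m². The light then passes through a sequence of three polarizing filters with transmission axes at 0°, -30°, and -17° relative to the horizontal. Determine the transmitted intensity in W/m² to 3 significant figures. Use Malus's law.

I ≈ 289 W/m²

Unpolarized light through the first polarizer → I₁ = 813 W/m²/2 = 406.5 W/m², polarized at 0°.
I₂ = I₁ · cos²(30°) = 406.5 · 0.75 = 304.9 W/m².
I₃ = I₂ · cos²(13°) = 304.9 · 0.9494 = 289.4 W/m².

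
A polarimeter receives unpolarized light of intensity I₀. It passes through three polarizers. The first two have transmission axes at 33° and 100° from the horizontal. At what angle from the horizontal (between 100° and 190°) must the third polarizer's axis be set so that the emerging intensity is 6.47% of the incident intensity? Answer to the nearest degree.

θ ≈ 123°

Unpolarized light through the first polarizer → I₁ = ½ I₀, now polarized at 33°.
I₂ = I₁ cos²(100° − 33°) = 0.5 I₀ · cos²(67°) = 0.07634 I₀.
Need I₃/I₀ = 0.0647, so cos²(θ − 100°) = 0.0647 / 0.07634 = 0.8476.
θ − 100° = arccos(√0.8476) = 23.0°, giving θ ≈ 100 + 23.0 = 123.0°.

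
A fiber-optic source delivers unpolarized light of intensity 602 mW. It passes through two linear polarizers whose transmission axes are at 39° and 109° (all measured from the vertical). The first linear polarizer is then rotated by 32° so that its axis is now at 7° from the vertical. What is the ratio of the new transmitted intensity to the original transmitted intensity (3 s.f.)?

I_new/I_old ≈ 0.370

Before rotation:
Unpolarized light through the first polarizer → I₁ = ½ I₀, now polarized at 39°.
I₂ = I₁ cos²(109° − 39°) = 0.5 I₀ · cos²(70°) = 0.05849 I₀.
After rotation:
Unpolarized light through the first polarizer → I₁ = ½ I₀, now polarized at 7°.
Angle between axes 1 and 2: 78°. I₂ = 0.5 I₀ · cos²(78°) = 0.02161 I₀.
Ratio = 0.02161 / 0.05849 = 0.3695.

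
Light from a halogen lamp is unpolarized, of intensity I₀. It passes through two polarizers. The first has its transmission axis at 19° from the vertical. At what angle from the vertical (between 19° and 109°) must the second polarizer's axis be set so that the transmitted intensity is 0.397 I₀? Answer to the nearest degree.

Unpolarized light through the first polarizer → I₁ = ½ I₀, now polarized at 19°.
Need I₂/I₀ = 0.397, so cos²(θ − 19°) = 0.397 / 0.5 = 0.794.
θ − 19° = arccos(√0.794) = 27.0°, giving θ ≈ 19 + 27.0 = 46.0°.

θ ≈ 46°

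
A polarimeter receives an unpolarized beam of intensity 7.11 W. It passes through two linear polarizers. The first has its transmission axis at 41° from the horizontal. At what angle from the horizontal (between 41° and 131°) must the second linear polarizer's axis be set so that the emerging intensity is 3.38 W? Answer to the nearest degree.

Unpolarized light through the first polarizer → I₁ = ½ I₀, now polarized at 41°.
Target fraction: 3.38 / 7.11 W = 0.4754 of I₀.
Need I₂/I₀ = 0.4754, so cos²(θ − 41°) = 0.4754 / 0.5 = 0.9508.
θ − 41° = arccos(√0.9508) = 12.8°, giving θ ≈ 41 + 12.8 = 53.8°.

θ ≈ 54°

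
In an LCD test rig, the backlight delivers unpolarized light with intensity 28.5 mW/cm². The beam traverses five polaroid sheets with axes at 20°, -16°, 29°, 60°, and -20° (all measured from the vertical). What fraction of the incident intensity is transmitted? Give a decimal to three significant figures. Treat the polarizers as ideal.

Unpolarized light through the first polarizer → I₁ = 28.5 mW/cm²/2 = 14.25 mW/cm², polarized at 20°.
I₂ = I₁ · cos²(36°) = 14.25 · 0.6545 = 9.327 mW/cm².
I₃ = I₂ · cos²(45°) = 9.327 · 0.5 = 4.663 mW/cm².
I₄ = I₃ · cos²(31°) = 4.663 · 0.7347 = 3.426 mW/cm².
I₅ = I₄ · cos²(80°) = 3.426 · 0.03015 = 0.1033 mW/cm².
Transmitted fraction = 0.003625.

I/I₀ ≈ 0.00363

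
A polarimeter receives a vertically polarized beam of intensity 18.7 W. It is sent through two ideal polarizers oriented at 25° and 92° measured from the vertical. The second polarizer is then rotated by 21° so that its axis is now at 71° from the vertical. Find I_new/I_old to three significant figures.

I_new/I_old ≈ 3.16

Before rotation:
By Malus's law, I₁ = I₀ cos²(25° − 0°) = I₀ cos²(25°) = 0.8214 I₀.
I₂ = I₁ cos²(92° − 25°) = 0.8214 I₀ · cos²(67°) = 0.1254 I₀.
After rotation:
I₁ = I₀ cos²(25° − 0°) = I₀ cos²(25°) = 0.8214 I₀.
I₂ = I₁ cos²(71° − 25°) = 0.8214 I₀ · cos²(46°) = 0.3964 I₀.
Ratio = 0.3964 / 0.1254 = 3.161.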